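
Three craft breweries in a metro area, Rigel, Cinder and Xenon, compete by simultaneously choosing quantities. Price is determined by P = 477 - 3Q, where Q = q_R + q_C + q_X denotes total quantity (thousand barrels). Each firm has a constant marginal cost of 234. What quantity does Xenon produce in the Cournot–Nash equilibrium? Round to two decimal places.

20.25

Each firm earns π_i = (477 - 3Q)q_i - 234q_i.
Setting ∂π_i/∂q_i = 0 with rivals' quantities fixed: 243 - 6q_i - 3·Σ_{j≠i} q_j = 0.
With identical firms every q_j equals q_i, so Σ_{j≠i} q_j = 2q_i and 243 = 12q_i, giving q_i = 81/4.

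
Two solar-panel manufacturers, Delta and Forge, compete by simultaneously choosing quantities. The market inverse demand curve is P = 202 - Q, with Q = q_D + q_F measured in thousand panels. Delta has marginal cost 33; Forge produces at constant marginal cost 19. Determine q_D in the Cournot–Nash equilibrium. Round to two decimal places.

51.67

Delta's profit: π_D = (202 - Q)q_D - (33q_D). Setting ∂π_D/∂q_D = 0: 169 - 2q_D - (q_F) = 0.
Forge's first-order condition: 183 - 2q_F - (q_D) = 0.
Best responses: q_D = (169 - q_F)/2, q_F = (183 - q_D)/2.
Solving the pair: q_D = 155/3, q_F = 197/3.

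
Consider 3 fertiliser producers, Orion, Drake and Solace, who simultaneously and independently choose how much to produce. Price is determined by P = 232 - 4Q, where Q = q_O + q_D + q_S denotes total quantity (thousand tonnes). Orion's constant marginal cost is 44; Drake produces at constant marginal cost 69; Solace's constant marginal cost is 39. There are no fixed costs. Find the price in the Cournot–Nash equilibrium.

Orion's profit: π_O = (232 - 4Q)q_O - (44q_O). Setting ∂π_O/∂q_O = 0: 188 - 8q_O - 4(q_D + q_S) = 0.
Drake's first-order condition: 163 - 8q_D - 4(q_O + q_S) = 0.
Solace's profit: π_S = (232 - 4Q)q_S - (39q_S). Setting ∂π_S/∂q_S = 0: 193 - 8q_S - 4(q_O + q_D) = 0.
Summing all 3 equations gives 544 − 16Q = 0, hence Q = 34.
Back-substituting: q_O = (188 − 136)/4 = 13, q_D = (163 − 136)/4 = 27/4, q_S = (193 − 136)/4 = 57/4.
Total output Q = 34, so price P = 232 - 4·34 = 96.

96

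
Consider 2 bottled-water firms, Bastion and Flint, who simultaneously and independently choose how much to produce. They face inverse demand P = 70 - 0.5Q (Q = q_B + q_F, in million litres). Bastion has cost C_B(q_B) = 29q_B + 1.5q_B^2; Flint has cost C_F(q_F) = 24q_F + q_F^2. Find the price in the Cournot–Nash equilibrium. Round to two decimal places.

58.79

Bastion's profit: π_B = (70 - 0.5Q)q_B - (29q_B + (3/2)q_B²). Setting ∂π_B/∂q_B = 0: 41 - 4q_B - (1/2)(q_F) = 0.
Flint's first-order condition: 46 - 3q_F - (1/2)(q_B) = 0.
Best responses: q_B = (41 - (1/2)q_F)/4, q_F = (46 - (1/2)q_B)/3.
Substituting one into the other gives q_B = 400/47 and q_F = 654/47.
Total output Q = 1054/47, so price P = 70 - (1/2)·(1054/47) = 58.7872.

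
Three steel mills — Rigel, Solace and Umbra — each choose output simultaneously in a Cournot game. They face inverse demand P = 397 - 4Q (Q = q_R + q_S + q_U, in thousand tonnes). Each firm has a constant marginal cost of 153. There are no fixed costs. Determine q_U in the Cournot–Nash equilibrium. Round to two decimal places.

A representative firm's profit is π_i = q_i(397 - 4Q) - 153q_i.
First-order condition (treating rivals' output as given): 244 - 8q_i - 4·Σ_{j≠i} q_j = 0.
With identical firms every q_j equals q_i, so Σ_{j≠i} q_j = 2q_i and 244 = 16q_i, giving q_i = 61/4.

15.25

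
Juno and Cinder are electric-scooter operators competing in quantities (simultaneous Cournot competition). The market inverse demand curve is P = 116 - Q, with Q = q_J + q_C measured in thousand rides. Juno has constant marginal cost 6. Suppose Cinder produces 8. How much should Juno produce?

51

With the rival's output fixed at 8, Juno's profit is π_J = (116 - 8 - q_J)q_J - (6q_J) = (108 - q_J)q_J - (6q_J).
∂π_J/∂q_J = 102 - 2q_J = 0, so q_J = 51.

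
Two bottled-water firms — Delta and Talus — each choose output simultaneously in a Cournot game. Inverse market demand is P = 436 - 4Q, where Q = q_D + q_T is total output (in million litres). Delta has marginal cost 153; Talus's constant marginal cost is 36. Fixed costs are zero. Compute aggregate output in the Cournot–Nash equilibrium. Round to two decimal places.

Delta's profit: π_D = (436 - 4Q)q_D - (153q_D). Setting ∂π_D/∂q_D = 0: 283 - 8q_D - 4(q_T) = 0.
Talus's first-order condition: 400 - 8q_T - 4(q_D) = 0.
Rearranging gives the reaction functions q_D = (283 - 4q_T)/8 and q_T = (400 - 4q_D)/8.
Substituting one into the other gives q_D = 83/6 and q_T = 517/12.
Total output Q = 83/6 + 517/12 = 683/12.

56.92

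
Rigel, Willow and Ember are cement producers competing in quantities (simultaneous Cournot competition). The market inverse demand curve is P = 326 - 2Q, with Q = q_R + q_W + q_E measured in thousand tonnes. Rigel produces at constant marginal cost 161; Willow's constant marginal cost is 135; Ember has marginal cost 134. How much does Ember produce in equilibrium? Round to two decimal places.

27.50

Rigel's profit: π_R = (326 - 2Q)q_R - (161q_R). Setting ∂π_R/∂q_R = 0: 165 - 4q_R - 2(q_W + q_E) = 0.
Willow's profit: π_W = (326 - 2Q)q_W - (135q_W). Setting ∂π_W/∂q_W = 0: 191 - 4q_W - 2(q_R + q_E) = 0.
Ember's profit: π_E = (326 - 2Q)q_E - (134q_E). Setting ∂π_E/∂q_E = 0: 192 - 4q_E - 2(q_R + q_W) = 0.
Adding the 3 first-order conditions: 548 − 8Q = 0, so Q = 137/2.
Back-substituting: q_R = (165 − 137)/2 = 14, q_W = (191 − 137)/2 = 27, q_E = (192 − 137)/2 = 55/2.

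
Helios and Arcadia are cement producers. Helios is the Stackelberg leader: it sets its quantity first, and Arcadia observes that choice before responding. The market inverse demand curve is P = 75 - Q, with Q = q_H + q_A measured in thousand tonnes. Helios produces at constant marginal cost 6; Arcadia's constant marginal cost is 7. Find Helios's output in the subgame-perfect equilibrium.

35

Solve by backward induction. Given q_H, the follower Arcadia maximises π_A = (75 - q_H - q_A)q_A - 7q_A.
Setting the follower's marginal profit to zero, 68 - q_H - 2q_A = 0, i.e. q_A = (68 - q_H)/2.
Helios substitutes q_A(q_H) into its own profit: π_H = q_H(75 - q_H - (68 - q_H)/2) - 6q_H = (41 - (1/2)q_H)q_H - 6q_H.
Leader FOC: 35 - q_H = 0, so q_H = 35.
Then q_A = (68 - 35)/2 = 33/2.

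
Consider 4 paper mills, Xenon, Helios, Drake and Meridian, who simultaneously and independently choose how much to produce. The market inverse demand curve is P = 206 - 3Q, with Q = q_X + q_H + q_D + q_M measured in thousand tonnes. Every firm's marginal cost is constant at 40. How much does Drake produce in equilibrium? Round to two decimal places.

A representative firm's profit is π_i = q_i(206 - 3Q) - 40q_i.
First-order condition (treating rivals' output as given): 166 - 6q_i - 3·Σ_{j≠i} q_j = 0.
By symmetry each firm produces the same amount; substituting Σ_{j≠i} q_j = 3q_i yields q_i = 166/15.

11.07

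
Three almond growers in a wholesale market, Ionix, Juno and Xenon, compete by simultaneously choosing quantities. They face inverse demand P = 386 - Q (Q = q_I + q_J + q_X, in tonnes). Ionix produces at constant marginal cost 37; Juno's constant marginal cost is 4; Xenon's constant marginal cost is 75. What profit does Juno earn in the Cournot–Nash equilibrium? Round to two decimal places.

Ionix's profit: π_I = (386 - Q)q_I - (37q_I). Setting ∂π_I/∂q_I = 0: 349 - 2q_I - (q_J + q_X) = 0.
Juno's first-order condition: 382 - 2q_J - (q_I + q_X) = 0.
Xenon's profit: π_X = (386 - Q)q_X - (75q_X). Setting ∂π_X/∂q_X = 0: 311 - 2q_X - (q_I + q_J) = 0.
Adding the 3 conditions: 1042 − 2Q − 2Q = 0, i.e. Q = 521/2.
Back-substituting: q_I = (349 − 521/2) = 177/2, q_J = (382 − 521/2) = 243/2, q_X = (311 − 521/2) = 101/2.
Price P = 386 - 521/2 = 251/2.
Juno's profit: (251/2 - 4)·(243/2) = 14762.2500.

14762.25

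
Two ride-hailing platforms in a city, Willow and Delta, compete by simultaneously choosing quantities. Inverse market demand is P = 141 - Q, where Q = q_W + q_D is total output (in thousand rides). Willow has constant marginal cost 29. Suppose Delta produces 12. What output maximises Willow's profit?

With the rival's output fixed at 12, Willow's profit is π_W = (141 - 12 - q_W)q_W - (29q_W) = (129 - q_W)q_W - (29q_W).
∂π_W/∂q_W = 100 - 2q_W = 0, so q_W = 50.

50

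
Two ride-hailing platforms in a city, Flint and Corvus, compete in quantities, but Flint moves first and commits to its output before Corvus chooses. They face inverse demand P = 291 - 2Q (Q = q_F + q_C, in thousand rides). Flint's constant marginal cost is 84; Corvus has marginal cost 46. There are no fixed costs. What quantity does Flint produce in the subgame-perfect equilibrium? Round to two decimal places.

Solve by backward induction. Given q_F, the follower Corvus maximises π_C = (291 - 2q_F - 2q_C)q_C - 46q_C.
Setting the follower's marginal profit to zero, 245 - 2q_F - 4q_C = 0, i.e. q_C = (245 - 2q_F)/4.
The leader anticipates this reaction. Substituting into P = 291 - 2Q gives P = 337/2 - q_F, so π_F = (337/2 - q_F)q_F - 84q_F.
Maximising: ∂π_F/∂q_F = 169/2 - 2q_F = 0, giving q_F = 169/4.
Then q_C = (245 - 2·(169/4))/4 = 321/8.

42.25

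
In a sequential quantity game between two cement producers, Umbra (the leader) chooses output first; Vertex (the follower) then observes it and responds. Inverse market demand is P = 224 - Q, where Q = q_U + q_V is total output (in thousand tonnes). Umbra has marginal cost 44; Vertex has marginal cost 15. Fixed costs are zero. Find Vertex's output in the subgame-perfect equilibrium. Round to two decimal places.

Solve by backward induction. Given q_U, the follower Vertex maximises π_V = (224 - q_U - q_V)q_V - 15q_V.
∂π_V/∂q_V = 209 - q_U - 2q_V = 0 gives the reaction function q_V = (209 - q_U)/2.
Umbra substitutes q_V(q_U) into its own profit: π_U = q_U(224 - q_U - (209 - q_U)/2) - 44q_U = (239/2 - (1/2)q_U)q_U - 44q_U.
Maximising: ∂π_U/∂q_U = 151/2 - q_U = 0, giving q_U = 151/2.
Then q_V = (209 - 151/2)/2 = 267/4.

66.75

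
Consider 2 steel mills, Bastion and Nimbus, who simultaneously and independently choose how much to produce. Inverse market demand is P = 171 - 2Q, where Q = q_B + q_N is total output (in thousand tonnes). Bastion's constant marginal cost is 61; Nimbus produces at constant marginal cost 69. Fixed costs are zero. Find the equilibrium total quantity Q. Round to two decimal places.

Bastion's profit: π_B = (171 - 2Q)q_B - (61q_B). Setting ∂π_B/∂q_B = 0: 110 - 4q_B - 2(q_N) = 0.
Nimbus's first-order condition: 102 - 4q_N - 2(q_B) = 0.
Rearranging gives the reaction functions q_B = (110 - 2q_N)/4 and q_N = (102 - 2q_B)/4.
Substituting one into the other gives q_B = 59/3 and q_N = 47/3.
Total output Q = 59/3 + 47/3 = 106/3.

35.33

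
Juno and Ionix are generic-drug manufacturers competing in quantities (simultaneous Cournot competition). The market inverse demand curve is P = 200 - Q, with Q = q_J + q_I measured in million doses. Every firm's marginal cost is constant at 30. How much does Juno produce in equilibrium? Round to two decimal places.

56.67

Each firm earns π_i = (200 - Q)q_i - 30q_i.
Setting ∂π_i/∂q_i = 0 with rivals' quantities fixed: 170 - 2q_i - q_j = 0.
By symmetry each firm produces the same amount; substituting q_j = q_i yields q_i = 170/3.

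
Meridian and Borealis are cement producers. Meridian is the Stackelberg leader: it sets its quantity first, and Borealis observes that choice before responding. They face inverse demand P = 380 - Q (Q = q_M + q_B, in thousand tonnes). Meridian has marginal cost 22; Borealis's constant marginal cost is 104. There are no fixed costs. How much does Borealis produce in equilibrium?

28

The follower Borealis best-responds to any q_M: π_B = (380 - Q)q_B - 104q_B.
Setting the follower's marginal profit to zero, 276 - q_M - 2q_B = 0, i.e. q_B = (276 - q_M)/2.
Meridian substitutes q_B(q_M) into its own profit: π_M = q_M(380 - q_M - (276 - q_M)/2) - 22q_M = (242 - (1/2)q_M)q_M - 22q_M.
Maximising: ∂π_M/∂q_M = 220 - q_M = 0, giving q_M = 220.
Then q_B = (276 - 220)/2 = 28.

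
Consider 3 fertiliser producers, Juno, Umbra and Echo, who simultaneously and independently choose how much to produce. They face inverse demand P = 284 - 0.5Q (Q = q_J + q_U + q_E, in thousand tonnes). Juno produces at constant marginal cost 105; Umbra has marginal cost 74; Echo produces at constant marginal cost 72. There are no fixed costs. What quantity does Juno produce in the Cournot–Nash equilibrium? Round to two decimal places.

57.50

Juno's profit: π_J = (284 - 0.5Q)q_J - (105q_J). Setting ∂π_J/∂q_J = 0: 179 - q_J - (1/2)(q_U + q_E) = 0.
Umbra's first-order condition: 210 - q_U - (1/2)(q_J + q_E) = 0.
Echo's first-order condition: 212 - q_E - (1/2)(q_J + q_U) = 0.
Adding the 3 first-order conditions: 601 − 2Q = 0, so Q = 601/2.
Back-substituting: q_J = (179 − 601/4)/(1/2) = 115/2, q_U = (210 − 601/4)/(1/2) = 239/2, q_E = (212 − 601/4)/(1/2) = 247/2.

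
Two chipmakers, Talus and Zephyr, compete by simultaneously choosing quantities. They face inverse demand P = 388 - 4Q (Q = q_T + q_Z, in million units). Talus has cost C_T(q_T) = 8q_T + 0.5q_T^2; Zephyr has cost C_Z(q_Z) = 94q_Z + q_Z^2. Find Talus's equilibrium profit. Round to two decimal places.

Talus's profit: π_T = (388 - 4Q)q_T - (8q_T + (1/2)q_T²). Setting ∂π_T/∂q_T = 0: 380 - 9q_T - 4(q_Z) = 0.
Zephyr's first-order condition: 294 - 10q_Z - 4(q_T) = 0.
So q_T = (380 - 4q_Z)/9 and q_Z = (294 - 4q_T)/10.
Substituting one into the other gives q_T = 1312/37 and q_Z = 563/37.
Price P = 388 - 4·(1875/37) = 185.2973.
Talus's profit: 185.2973·(1312/37) - 8·(1312/37) - (1/2)(1312/37)² = 5658.1797.

5658.18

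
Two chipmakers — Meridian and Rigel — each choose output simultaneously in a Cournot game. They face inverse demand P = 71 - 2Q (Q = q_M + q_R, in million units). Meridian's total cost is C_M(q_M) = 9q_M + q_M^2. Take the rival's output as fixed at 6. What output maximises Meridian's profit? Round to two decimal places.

With the rival's output fixed at 6, Meridian's profit is π_M = (71 - 2·6 - 2q_M)q_M - (9q_M + q_M²) = (59 - 2q_M)q_M - (9q_M + q_M²).
∂π_M/∂q_M = 50 - 6q_M = 0, so q_M = 25/3.

8.33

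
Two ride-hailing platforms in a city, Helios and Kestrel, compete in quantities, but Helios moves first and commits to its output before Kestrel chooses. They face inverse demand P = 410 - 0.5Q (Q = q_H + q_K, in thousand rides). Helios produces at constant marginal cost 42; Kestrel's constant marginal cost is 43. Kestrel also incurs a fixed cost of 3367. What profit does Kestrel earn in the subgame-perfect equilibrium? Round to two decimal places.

13286.13

The follower Kestrel best-responds to any q_H: π_K = (410 - 0.5Q)q_K - 43q_K.
∂π_K/∂q_K = 367 - (1/2)q_H - q_K = 0 gives the reaction function q_K = (367 - (1/2)q_H).
The leader anticipates this reaction. Substituting into P = 410 - 0.5Q gives P = 453/2 - (1/4)q_H, so π_H = (453/2 - (1/4)q_H)q_H - 42q_H.
Maximising: ∂π_H/∂q_H = 369/2 - (1/2)q_H = 0, giving q_H = 369.
Then q_K = (367 - (1/2)·369) = 365/2.
Price P = 410 - (1/2)·(1103/2) = 537/4.
Kestrel's profit: (537/4 - 43)·(365/2) - 3367 = 13286.1250.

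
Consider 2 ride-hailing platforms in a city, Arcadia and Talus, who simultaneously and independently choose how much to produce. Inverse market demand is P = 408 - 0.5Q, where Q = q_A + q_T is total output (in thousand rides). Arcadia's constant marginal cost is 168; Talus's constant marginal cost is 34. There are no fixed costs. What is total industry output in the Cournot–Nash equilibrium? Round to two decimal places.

Arcadia's profit: π_A = (408 - 0.5Q)q_A - (168q_A). Setting ∂π_A/∂q_A = 0: 240 - q_A - (1/2)(q_T) = 0.
Talus's profit: π_T = (408 - 0.5Q)q_T - (34q_T). Setting ∂π_T/∂q_T = 0: 374 - q_T - (1/2)(q_A) = 0.
Rearranging gives the reaction functions q_A = (240 - (1/2)q_T) and q_T = (374 - (1/2)q_A).
Substituting one into the other gives q_A = 212/3 and q_T = 1016/3.
Total output Q = 212/3 + 1016/3 = 1228/3.

409.33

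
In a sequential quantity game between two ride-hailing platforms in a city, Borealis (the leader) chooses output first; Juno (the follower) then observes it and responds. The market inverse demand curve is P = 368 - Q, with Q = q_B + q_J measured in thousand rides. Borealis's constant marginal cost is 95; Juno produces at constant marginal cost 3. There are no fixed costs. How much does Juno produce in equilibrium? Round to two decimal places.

Solve by backward induction. Given q_B, the follower Juno maximises π_J = (368 - q_B - q_J)q_J - 3q_J.
Follower FOC: 365 - q_B - 2q_J = 0, so q_J(q_B) = (365 - q_B)/2.
The leader anticipates this reaction. Substituting into P = 368 - Q gives P = 371/2 - (1/2)q_B, so π_B = (371/2 - (1/2)q_B)q_B - 95q_B.
Leader FOC: 181/2 - q_B = 0, so q_B = 181/2.
Then q_J = (365 - 181/2)/2 = 549/4.

137.25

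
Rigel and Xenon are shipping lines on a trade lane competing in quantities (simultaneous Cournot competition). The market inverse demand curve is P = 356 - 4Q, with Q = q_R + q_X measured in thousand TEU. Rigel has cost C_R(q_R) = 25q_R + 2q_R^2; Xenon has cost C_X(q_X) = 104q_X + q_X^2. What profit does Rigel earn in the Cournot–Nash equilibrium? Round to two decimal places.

Rigel's profit: π_R = (356 - 4Q)q_R - (25q_R + 2q_R²). Setting ∂π_R/∂q_R = 0: 331 - 12q_R - 4(q_X) = 0.
Xenon's first-order condition: 252 - 10q_X - 4(q_R) = 0.
Rearranging gives the reaction functions q_R = (331 - 4q_X)/12 and q_X = (252 - 4q_R)/10.
Substituting one into the other gives q_R = 1151/52 and q_X = 425/26.
Price P = 356 - 4·38.4808 = 202.0769.
Rigel's profit: 202.0769·(1151/52) - 25·(1151/52) - 2(1151/52)² = 2939.6472.

2939.65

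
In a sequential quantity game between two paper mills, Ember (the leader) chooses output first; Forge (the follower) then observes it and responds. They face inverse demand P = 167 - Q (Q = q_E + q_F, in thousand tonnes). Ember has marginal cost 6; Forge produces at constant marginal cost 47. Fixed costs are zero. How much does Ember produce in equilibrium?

The follower Forge best-responds to any q_E: π_F = (167 - Q)q_F - 47q_F.
Follower FOC: 120 - q_E - 2q_F = 0, so q_F(q_E) = (120 - q_E)/2.
The leader anticipates this reaction. Substituting into P = 167 - Q gives P = 107 - (1/2)q_E, so π_E = (107 - (1/2)q_E)q_E - 6q_E.
The leader's first-order condition 101 - q_E = 0 yields q_E = 101.
Then q_F = (120 - 101)/2 = 19/2.

101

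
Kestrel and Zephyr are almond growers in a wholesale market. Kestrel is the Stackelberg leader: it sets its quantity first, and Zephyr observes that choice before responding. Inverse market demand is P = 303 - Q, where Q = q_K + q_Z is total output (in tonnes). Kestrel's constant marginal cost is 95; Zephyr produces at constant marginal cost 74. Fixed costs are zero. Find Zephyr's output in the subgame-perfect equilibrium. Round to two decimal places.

The follower Zephyr best-responds to any q_K: π_Z = (303 - Q)q_Z - 74q_Z.
Setting the follower's marginal profit to zero, 229 - q_K - 2q_Z = 0, i.e. q_Z = (229 - q_K)/2.
The leader anticipates this reaction. Substituting into P = 303 - Q gives P = 377/2 - (1/2)q_K, so π_K = (377/2 - (1/2)q_K)q_K - 95q_K.
The leader's first-order condition 187/2 - q_K = 0 yields q_K = 187/2.
Then q_Z = (229 - 187/2)/2 = 271/4.

67.75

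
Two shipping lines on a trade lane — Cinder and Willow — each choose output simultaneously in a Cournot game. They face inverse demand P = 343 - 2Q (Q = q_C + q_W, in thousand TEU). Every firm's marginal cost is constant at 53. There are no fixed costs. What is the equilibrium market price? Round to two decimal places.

Each firm earns π_i = (343 - 2Q)q_i - 53q_i.
Setting ∂π_i/∂q_i = 0 with rivals' quantities fixed: 290 - 4q_i - 2q_j = 0.
By symmetry each firm produces the same amount; substituting q_j = q_i yields q_i = 290/6 = 145/3.
Total output Q = 290/3, so price P = 343 - 2·(290/3) = 449/3.

149.67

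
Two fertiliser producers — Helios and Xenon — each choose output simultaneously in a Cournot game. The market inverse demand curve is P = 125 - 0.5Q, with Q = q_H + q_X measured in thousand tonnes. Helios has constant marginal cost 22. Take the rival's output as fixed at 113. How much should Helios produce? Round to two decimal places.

With the rival's output fixed at 113, Helios's profit is π_H = (125 - (1/2)·113 - (1/2)q_H)q_H - (22q_H) = (137/2 - (1/2)q_H)q_H - (22q_H).
∂π_H/∂q_H = 93/2 - q_H = 0, so q_H = 93/2.

46.50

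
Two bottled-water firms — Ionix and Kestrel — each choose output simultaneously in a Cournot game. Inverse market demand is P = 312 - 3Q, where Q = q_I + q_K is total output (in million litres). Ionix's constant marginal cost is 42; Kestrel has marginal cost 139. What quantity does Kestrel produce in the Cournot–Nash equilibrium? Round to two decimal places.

8.44

Ionix's profit: π_I = (312 - 3Q)q_I - (42q_I). Setting ∂π_I/∂q_I = 0: 270 - 6q_I - 3(q_K) = 0.
Kestrel's first-order condition: 173 - 6q_K - 3(q_I) = 0.
Best responses: q_I = (270 - 3q_K)/6, q_K = (173 - 3q_I)/6.
Substituting one into the other gives q_I = 367/9 and q_K = 76/9.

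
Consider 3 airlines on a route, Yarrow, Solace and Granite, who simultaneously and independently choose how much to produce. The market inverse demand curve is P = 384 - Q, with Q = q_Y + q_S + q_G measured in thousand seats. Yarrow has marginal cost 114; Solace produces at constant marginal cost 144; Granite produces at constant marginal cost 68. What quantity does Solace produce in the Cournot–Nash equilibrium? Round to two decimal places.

Yarrow's profit: π_Y = (384 - Q)q_Y - (114q_Y). Setting ∂π_Y/∂q_Y = 0: 270 - 2q_Y - (q_S + q_G) = 0.
Solace's profit: π_S = (384 - Q)q_S - (144q_S). Setting ∂π_S/∂q_S = 0: 240 - 2q_S - (q_Y + q_G) = 0.
Granite's first-order condition: 316 - 2q_G - (q_Y + q_S) = 0.
Adding the 3 conditions: 826 − 2Q − 2Q = 0, i.e. Q = 413/2.
Back-substituting: q_Y = (270 − 413/2) = 127/2, q_S = (240 − 413/2) = 67/2, q_G = (316 − 413/2) = 219/2.

33.50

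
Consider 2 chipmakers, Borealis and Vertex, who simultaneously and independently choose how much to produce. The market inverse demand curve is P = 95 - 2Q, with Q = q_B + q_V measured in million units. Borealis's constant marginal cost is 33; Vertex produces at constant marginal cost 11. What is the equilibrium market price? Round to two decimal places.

Borealis's profit: π_B = (95 - 2Q)q_B - (33q_B). Setting ∂π_B/∂q_B = 0: 62 - 4q_B - 2(q_V) = 0.
Vertex's profit: π_V = (95 - 2Q)q_V - (11q_V). Setting ∂π_V/∂q_V = 0: 84 - 4q_V - 2(q_B) = 0.
Rearranging gives the reaction functions q_B = (62 - 2q_V)/4 and q_V = (84 - 2q_B)/4.
Substituting one into the other gives q_B = 20/3 and q_V = 53/3.
Total output Q = 73/3, so price P = 95 - 2·(73/3) = 139/3.

46.33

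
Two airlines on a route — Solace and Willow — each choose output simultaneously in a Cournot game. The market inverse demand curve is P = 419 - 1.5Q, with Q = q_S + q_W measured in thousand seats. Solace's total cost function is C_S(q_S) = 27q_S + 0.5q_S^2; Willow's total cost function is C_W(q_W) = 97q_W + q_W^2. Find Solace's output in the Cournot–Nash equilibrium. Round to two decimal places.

Solace's profit: π_S = (419 - 1.5Q)q_S - (27q_S + (1/2)q_S²). Setting ∂π_S/∂q_S = 0: 392 - 4q_S - (3/2)(q_W) = 0.
Willow's first-order condition: 322 - 5q_W - (3/2)(q_S) = 0.
So q_S = (392 - (3/2)q_W)/4 and q_W = (322 - (3/2)q_S)/5.
Substituting one into the other gives q_S = 83.2113 and q_W = 39.4366.

83.21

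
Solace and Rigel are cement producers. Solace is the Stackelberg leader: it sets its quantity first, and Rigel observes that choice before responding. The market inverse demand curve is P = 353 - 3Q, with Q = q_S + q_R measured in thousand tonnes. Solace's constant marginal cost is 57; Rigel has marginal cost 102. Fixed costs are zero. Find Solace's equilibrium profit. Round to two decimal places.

Solve by backward induction. Given q_S, the follower Rigel maximises π_R = (353 - 3q_S - 3q_R)q_R - 102q_R.
Follower FOC: 251 - 3q_S - 6q_R = 0, so q_R(q_S) = (251 - 3q_S)/6.
Solace substitutes q_R(q_S) into its own profit: π_S = q_S(353 - 3q_S - (251 - 3q_S)/2) - 57q_S = (455/2 - (3/2)q_S)q_S - 57q_S.
The leader's first-order condition 341/2 - 3q_S = 0 yields q_S = 341/6.
Then q_R = (251 - 3·(341/6))/6 = 161/12.
Price P = 353 - 3·(281/4) = 569/4.
Solace's profit: (569/4 - 57)·(341/6) = 4845.0417.

4845.04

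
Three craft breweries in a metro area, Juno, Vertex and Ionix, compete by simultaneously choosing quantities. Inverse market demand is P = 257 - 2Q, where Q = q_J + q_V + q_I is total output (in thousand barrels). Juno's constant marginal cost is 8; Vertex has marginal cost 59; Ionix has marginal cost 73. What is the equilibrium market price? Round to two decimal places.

Juno's profit: π_J = (257 - 2Q)q_J - (8q_J). Setting ∂π_J/∂q_J = 0: 249 - 4q_J - 2(q_V + q_I) = 0.
Vertex's first-order condition: 198 - 4q_V - 2(q_J + q_I) = 0.
Ionix's first-order condition: 184 - 4q_I - 2(q_J + q_V) = 0.
Summing all 3 equations gives 631 − 8Q = 0, hence Q = 631/8.
Back-substituting: q_J = (249 − 631/4)/2 = 365/8, q_V = (198 − 631/4)/2 = 161/8, q_I = (184 − 631/4)/2 = 105/8.
Total output Q = 631/8, so price P = 257 - 2·(631/8) = 397/4.

99.25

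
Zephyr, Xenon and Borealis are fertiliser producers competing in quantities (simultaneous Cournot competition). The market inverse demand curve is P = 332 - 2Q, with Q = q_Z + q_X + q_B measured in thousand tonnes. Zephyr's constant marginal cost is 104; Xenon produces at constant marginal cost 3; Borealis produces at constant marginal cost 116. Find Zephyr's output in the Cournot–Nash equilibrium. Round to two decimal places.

17.38

Zephyr's profit: π_Z = (332 - 2Q)q_Z - (104q_Z). Setting ∂π_Z/∂q_Z = 0: 228 - 4q_Z - 2(q_X + q_B) = 0.
Xenon's profit: π_X = (332 - 2Q)q_X - (3q_X). Setting ∂π_X/∂q_X = 0: 329 - 4q_X - 2(q_Z + q_B) = 0.
Borealis's profit: π_B = (332 - 2Q)q_B - (116q_B). Setting ∂π_B/∂q_B = 0: 216 - 4q_B - 2(q_Z + q_X) = 0.
Adding the 3 first-order conditions: 773 − 8Q = 0, so Q = 773/8.
Back-substituting: q_Z = (228 − 773/4)/2 = 139/8, q_X = (329 − 773/4)/2 = 543/8, q_B = (216 − 773/4)/2 = 91/8.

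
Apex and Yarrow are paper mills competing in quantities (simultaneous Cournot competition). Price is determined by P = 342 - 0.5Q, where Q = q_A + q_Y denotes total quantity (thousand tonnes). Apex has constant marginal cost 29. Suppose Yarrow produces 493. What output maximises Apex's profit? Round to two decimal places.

With the rival's output fixed at 493, Apex's profit is π_A = (342 - (1/2)·493 - (1/2)q_A)q_A - (29q_A) = (191/2 - (1/2)q_A)q_A - (29q_A).
∂π_A/∂q_A = 133/2 - q_A = 0, so q_A = 133/2.

66.50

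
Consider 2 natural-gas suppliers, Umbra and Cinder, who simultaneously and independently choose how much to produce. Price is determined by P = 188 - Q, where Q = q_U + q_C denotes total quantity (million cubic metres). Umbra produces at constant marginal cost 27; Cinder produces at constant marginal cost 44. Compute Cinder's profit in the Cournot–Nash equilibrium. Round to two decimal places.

Umbra's profit: π_U = (188 - Q)q_U - (27q_U). Setting ∂π_U/∂q_U = 0: 161 - 2q_U - (q_C) = 0.
Cinder's profit: π_C = (188 - Q)q_C - (44q_C). Setting ∂π_C/∂q_C = 0: 144 - 2q_C - (q_U) = 0.
Best responses: q_U = (161 - q_C)/2, q_C = (144 - q_U)/2.
Solving the pair: q_U = 178/3, q_C = 127/3.
Price P = 188 - 305/3 = 259/3.
Cinder's profit: (259/3 - 44)·(127/3) = 1792.1111.

1792.11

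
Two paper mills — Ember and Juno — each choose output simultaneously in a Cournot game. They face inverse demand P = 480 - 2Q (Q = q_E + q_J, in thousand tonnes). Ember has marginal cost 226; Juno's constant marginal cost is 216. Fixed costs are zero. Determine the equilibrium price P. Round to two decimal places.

Ember's profit: π_E = (480 - 2Q)q_E - (226q_E). Setting ∂π_E/∂q_E = 0: 254 - 4q_E - 2(q_J) = 0.
Juno's first-order condition: 264 - 4q_J - 2(q_E) = 0.
Rearranging gives the reaction functions q_E = (254 - 2q_J)/4 and q_J = (264 - 2q_E)/4.
Solving the pair: q_E = 122/3, q_J = 137/3.
Total output Q = 259/3, so price P = 480 - 2·(259/3) = 922/3.

307.33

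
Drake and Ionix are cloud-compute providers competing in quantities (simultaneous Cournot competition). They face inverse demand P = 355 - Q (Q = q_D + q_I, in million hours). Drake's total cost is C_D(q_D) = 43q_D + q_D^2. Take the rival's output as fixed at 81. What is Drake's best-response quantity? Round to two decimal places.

With the rival's output fixed at 81, Drake's profit is π_D = (355 - 81 - q_D)q_D - (43q_D + q_D²) = (274 - q_D)q_D - (43q_D + q_D²).
∂π_D/∂q_D = 231 - 4q_D = 0, so q_D = 231/4.

57.75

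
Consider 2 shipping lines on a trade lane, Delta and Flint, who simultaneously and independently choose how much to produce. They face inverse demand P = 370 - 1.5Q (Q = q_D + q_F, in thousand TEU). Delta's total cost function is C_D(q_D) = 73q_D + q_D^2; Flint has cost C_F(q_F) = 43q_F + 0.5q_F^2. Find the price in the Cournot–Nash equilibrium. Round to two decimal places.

Delta's profit: π_D = (370 - 1.5Q)q_D - (73q_D + q_D²). Setting ∂π_D/∂q_D = 0: 297 - 5q_D - (3/2)(q_F) = 0.
Flint's first-order condition: 327 - 4q_F - (3/2)(q_D) = 0.
So q_D = (297 - (3/2)q_F)/5 and q_F = (327 - (3/2)q_D)/4.
Substituting one into the other gives q_D = 39.2958 and q_F = 67.0141.
Total output Q = 106.3099, so price P = 370 - (3/2)·106.3099 = 210.5352.

210.54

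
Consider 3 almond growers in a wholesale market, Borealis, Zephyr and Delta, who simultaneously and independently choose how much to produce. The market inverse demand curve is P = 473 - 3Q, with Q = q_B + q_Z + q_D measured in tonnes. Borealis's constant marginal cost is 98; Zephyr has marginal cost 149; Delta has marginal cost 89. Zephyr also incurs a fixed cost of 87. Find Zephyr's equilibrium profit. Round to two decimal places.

858.19

Borealis's profit: π_B = (473 - 3Q)q_B - (98q_B). Setting ∂π_B/∂q_B = 0: 375 - 6q_B - 3(q_Z + q_D) = 0.
Zephyr's first-order condition: 324 - 6q_Z - 3(q_B + q_D) = 0.
Delta's profit: π_D = (473 - 3Q)q_D - (89q_D). Setting ∂π_D/∂q_D = 0: 384 - 6q_D - 3(q_B + q_Z) = 0.
Adding the 3 first-order conditions: 1083 − 12Q = 0, so Q = 361/4.
Back-substituting: q_B = (375 − 1083/4)/3 = 139/4, q_Z = (324 − 1083/4)/3 = 71/4, q_D = (384 − 1083/4)/3 = 151/4.
Price P = 473 - 3·(361/4) = 809/4.
Zephyr's profit: (809/4 - 149)·(71/4) - 87 = 858.1875.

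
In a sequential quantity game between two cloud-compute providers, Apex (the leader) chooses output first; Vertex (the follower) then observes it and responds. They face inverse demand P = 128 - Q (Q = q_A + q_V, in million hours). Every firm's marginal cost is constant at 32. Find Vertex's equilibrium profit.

Solve by backward induction. Given q_A, the follower Vertex maximises π_V = (128 - q_A - q_V)q_V - 32q_V.
Setting the follower's marginal profit to zero, 96 - q_A - 2q_V = 0, i.e. q_V = (96 - q_A)/2.
The leader anticipates this reaction. Substituting into P = 128 - Q gives P = 80 - (1/2)q_A, so π_A = (80 - (1/2)q_A)q_A - 32q_A.
Maximising: ∂π_A/∂q_A = 48 - q_A = 0, giving q_A = 48.
Then q_V = (96 - 48)/2 = 24.
Price P = 128 - 72 = 56.
Vertex's profit: (56 - 32)·24 = 576.

576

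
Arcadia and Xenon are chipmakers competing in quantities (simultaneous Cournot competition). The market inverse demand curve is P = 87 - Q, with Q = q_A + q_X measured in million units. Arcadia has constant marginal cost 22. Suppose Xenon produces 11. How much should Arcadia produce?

With the rival's output fixed at 11, Arcadia's profit is π_A = (87 - 11 - q_A)q_A - (22q_A) = (76 - q_A)q_A - (22q_A).
∂π_A/∂q_A = 54 - 2q_A = 0, so q_A = 27.

27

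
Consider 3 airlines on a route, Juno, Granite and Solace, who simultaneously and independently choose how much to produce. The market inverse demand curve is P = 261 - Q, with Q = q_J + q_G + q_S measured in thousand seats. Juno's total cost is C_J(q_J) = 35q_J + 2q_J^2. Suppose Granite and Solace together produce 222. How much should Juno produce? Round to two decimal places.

With rivals' combined output fixed at 222, Juno's profit is π_J = (261 - 222 - q_J)q_J - (35q_J + 2q_J²) = (39 - q_J)q_J - (35q_J + 2q_J²).
∂π_J/∂q_J = 4 - 6q_J = 0, so q_J = 2/3.

0.67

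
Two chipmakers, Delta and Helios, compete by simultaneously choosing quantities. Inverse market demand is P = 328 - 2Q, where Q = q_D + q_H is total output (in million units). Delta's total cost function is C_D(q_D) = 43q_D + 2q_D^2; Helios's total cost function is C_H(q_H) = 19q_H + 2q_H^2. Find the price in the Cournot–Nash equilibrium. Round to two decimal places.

Delta's profit: π_D = (328 - 2Q)q_D - (43q_D + 2q_D²). Setting ∂π_D/∂q_D = 0: 285 - 8q_D - 2(q_H) = 0.
Helios's first-order condition: 309 - 8q_H - 2(q_D) = 0.
So q_D = (285 - 2q_H)/8 and q_H = (309 - 2q_D)/8.
Substituting one into the other gives q_D = 277/10 and q_H = 317/10.
Total output Q = 297/5, so price P = 328 - 2·(297/5) = 1046/5.

209.20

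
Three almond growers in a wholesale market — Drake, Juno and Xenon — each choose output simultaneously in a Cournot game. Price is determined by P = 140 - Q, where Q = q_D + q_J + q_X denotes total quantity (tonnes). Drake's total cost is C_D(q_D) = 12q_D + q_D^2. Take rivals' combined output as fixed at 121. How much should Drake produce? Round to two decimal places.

With rivals' combined output fixed at 121, Drake's profit is π_D = (140 - 121 - q_D)q_D - (12q_D + q_D²) = (19 - q_D)q_D - (12q_D + q_D²).
∂π_D/∂q_D = 7 - 4q_D = 0, so q_D = 7/4.

1.75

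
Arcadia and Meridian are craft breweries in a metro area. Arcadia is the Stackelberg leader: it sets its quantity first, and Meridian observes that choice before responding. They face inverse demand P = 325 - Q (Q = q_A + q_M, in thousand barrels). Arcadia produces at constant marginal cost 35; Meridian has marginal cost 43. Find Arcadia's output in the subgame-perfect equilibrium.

Solve by backward induction. Given q_A, the follower Meridian maximises π_M = (325 - q_A - q_M)q_M - 43q_M.
Setting the follower's marginal profit to zero, 282 - q_A - 2q_M = 0, i.e. q_M = (282 - q_A)/2.
The leader anticipates this reaction. Substituting into P = 325 - Q gives P = 184 - (1/2)q_A, so π_A = (184 - (1/2)q_A)q_A - 35q_A.
Maximising: ∂π_A/∂q_A = 149 - q_A = 0, giving q_A = 149.
Then q_M = (282 - 149)/2 = 133/2.

149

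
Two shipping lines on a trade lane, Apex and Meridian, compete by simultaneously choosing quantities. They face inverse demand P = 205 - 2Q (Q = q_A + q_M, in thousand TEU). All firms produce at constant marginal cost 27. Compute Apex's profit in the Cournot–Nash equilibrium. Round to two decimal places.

1760.22

Each firm earns π_i = (205 - 2Q)q_i - 27q_i.
Setting ∂π_i/∂q_i = 0 with rivals' quantities fixed: 178 - 4q_i - 2q_j = 0.
By symmetry each firm produces the same amount; substituting q_j = q_i yields q_i = 178/6 = 89/3.
Price P = 205 - 2·(178/3) = 259/3.
Apex's profit: (259/3 - 27)·(89/3) = 1760.2222.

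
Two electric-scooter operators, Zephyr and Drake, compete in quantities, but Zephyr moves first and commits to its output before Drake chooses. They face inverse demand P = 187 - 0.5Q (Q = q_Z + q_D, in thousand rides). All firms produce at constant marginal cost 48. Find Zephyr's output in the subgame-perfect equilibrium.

139

The follower Drake best-responds to any q_Z: π_D = (187 - 0.5Q)q_D - 48q_D.
Setting the follower's marginal profit to zero, 139 - (1/2)q_Z - q_D = 0, i.e. q_D = (139 - (1/2)q_Z).
The leader anticipates this reaction. Substituting into P = 187 - 0.5Q gives P = 235/2 - (1/4)q_Z, so π_Z = (235/2 - (1/4)q_Z)q_Z - 48q_Z.
Leader FOC: 139/2 - (1/2)q_Z = 0, so q_Z = 139.
Then q_D = (139 - (1/2)·139) = 139/2.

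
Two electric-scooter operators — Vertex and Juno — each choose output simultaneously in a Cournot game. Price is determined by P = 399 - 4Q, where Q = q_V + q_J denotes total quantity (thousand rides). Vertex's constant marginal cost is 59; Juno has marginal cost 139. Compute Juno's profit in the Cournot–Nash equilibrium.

900

Vertex's profit: π_V = (399 - 4Q)q_V - (59q_V). Setting ∂π_V/∂q_V = 0: 340 - 8q_V - 4(q_J) = 0.
Juno's first-order condition: 260 - 8q_J - 4(q_V) = 0.
So q_V = (340 - 4q_J)/8 and q_J = (260 - 4q_V)/8.
Substituting one into the other gives q_V = 35 and q_J = 15.
Price P = 399 - 4·50 = 199.
Juno's profit: (199 - 139)·15 = 900.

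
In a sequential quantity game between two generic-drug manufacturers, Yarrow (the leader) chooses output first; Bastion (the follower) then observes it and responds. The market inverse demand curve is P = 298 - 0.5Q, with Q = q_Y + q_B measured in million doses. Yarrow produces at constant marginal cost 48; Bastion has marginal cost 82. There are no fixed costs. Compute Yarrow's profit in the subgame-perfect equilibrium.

20164

Solve by backward induction. Given q_Y, the follower Bastion maximises π_B = (298 - (1/2)q_Y - (1/2)q_B)q_B - 82q_B.
Follower FOC: 216 - (1/2)q_Y - q_B = 0, so q_B(q_Y) = (216 - (1/2)q_Y).
Yarrow substitutes q_B(q_Y) into its own profit: π_Y = q_Y(298 - (1/2)q_Y - (216 - (1/2)q_Y)/2) - 48q_Y = (190 - (1/4)q_Y)q_Y - 48q_Y.
Maximising: ∂π_Y/∂q_Y = 142 - (1/2)q_Y = 0, giving q_Y = 284.
Then q_B = (216 - (1/2)·284) = 74.
Price P = 298 - (1/2)·358 = 119.
Yarrow's profit: (119 - 48)·284 = 20164.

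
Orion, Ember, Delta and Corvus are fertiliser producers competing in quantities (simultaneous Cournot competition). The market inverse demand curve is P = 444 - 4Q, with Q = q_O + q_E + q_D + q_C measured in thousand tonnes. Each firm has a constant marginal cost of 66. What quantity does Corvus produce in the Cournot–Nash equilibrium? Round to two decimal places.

Each firm earns π_i = (444 - 4Q)q_i - 66q_i.
Setting ∂π_i/∂q_i = 0 with rivals' quantities fixed: 378 - 8q_i - 4·Σ_{j≠i} q_j = 0.
By symmetry each firm produces the same amount; substituting Σ_{j≠i} q_j = 3q_i yields q_i = 378/20 = 189/10.

18.90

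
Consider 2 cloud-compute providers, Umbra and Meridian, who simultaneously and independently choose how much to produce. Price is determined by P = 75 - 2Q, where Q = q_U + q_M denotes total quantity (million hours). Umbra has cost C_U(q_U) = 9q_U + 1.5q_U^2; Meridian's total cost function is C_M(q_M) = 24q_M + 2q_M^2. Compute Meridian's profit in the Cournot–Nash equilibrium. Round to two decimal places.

74.89

Umbra's profit: π_U = (75 - 2Q)q_U - (9q_U + (3/2)q_U²). Setting ∂π_U/∂q_U = 0: 66 - 7q_U - 2(q_M) = 0.
Meridian's profit: π_M = (75 - 2Q)q_M - (24q_M + 2q_M²). Setting ∂π_M/∂q_M = 0: 51 - 8q_M - 2(q_U) = 0.
Rearranging gives the reaction functions q_U = (66 - 2q_M)/7 and q_M = (51 - 2q_U)/8.
Substituting one into the other gives q_U = 213/26 and q_M = 225/52.
Price P = 75 - 2·(651/52) = 1299/26.
Meridian's profit: (1299/26)·(225/52) - 24·(225/52) - 2(225/52)² = 74.8891.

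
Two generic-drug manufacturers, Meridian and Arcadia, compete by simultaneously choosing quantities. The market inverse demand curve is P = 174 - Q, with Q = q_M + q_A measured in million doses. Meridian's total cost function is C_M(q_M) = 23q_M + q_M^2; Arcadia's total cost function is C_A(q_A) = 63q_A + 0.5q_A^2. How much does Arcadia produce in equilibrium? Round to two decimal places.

Meridian's profit: π_M = (174 - Q)q_M - (23q_M + q_M²). Setting ∂π_M/∂q_M = 0: 151 - 4q_M - (q_A) = 0.
Arcadia's profit: π_A = (174 - Q)q_A - (63q_A + (1/2)q_A²). Setting ∂π_A/∂q_A = 0: 111 - 3q_A - (q_M) = 0.
So q_M = (151 - q_A)/4 and q_A = (111 - q_M)/3.
Solving the pair: q_M = 342/11, q_A = 293/11.

26.64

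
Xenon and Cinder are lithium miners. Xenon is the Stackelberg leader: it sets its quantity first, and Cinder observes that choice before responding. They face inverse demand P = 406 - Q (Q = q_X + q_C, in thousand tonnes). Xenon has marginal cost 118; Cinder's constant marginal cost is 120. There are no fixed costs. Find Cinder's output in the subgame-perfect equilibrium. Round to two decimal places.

The follower Cinder best-responds to any q_X: π_C = (406 - Q)q_C - 120q_C.
∂π_C/∂q_C = 286 - q_X - 2q_C = 0 gives the reaction function q_C = (286 - q_X)/2.
The leader anticipates this reaction. Substituting into P = 406 - Q gives P = 263 - (1/2)q_X, so π_X = (263 - (1/2)q_X)q_X - 118q_X.
The leader's first-order condition 145 - q_X = 0 yields q_X = 145.
Then q_C = (286 - 145)/2 = 141/2.

70.50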